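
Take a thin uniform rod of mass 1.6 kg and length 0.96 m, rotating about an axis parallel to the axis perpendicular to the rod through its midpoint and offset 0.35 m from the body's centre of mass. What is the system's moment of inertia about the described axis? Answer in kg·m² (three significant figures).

I_cm = (1/12)ML² = (1/12)(1.6)(0.96)² = 0.12288 kg·m²; centre at d = 0.35 m, so the parallel axis theorem gives I = 0.12288 + (1.6)(0.35)² = 0.31888 kg·m².

0.319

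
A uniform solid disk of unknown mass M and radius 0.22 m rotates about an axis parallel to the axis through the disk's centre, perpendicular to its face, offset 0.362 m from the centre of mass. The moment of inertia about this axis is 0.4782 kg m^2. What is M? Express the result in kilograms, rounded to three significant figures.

I = I_cm + Md² = (1/2)MR² + Md² = M·[0.5·(0.22)² + (0.362)²] = M·0.15524.
So M = 0.4782 / 0.15524 = 3.0803 kg.

3.08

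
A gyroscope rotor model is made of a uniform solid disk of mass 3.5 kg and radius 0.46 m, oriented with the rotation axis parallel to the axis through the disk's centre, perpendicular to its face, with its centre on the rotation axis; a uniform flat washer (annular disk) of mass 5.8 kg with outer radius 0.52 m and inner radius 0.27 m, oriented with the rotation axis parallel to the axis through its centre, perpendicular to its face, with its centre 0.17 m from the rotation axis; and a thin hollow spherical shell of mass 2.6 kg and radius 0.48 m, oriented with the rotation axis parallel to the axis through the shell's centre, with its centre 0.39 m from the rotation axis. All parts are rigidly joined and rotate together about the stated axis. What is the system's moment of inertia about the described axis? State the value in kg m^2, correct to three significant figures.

2.33

Solid disk: I_cm = (1/2)MR² = (1/2)(3.5)(0.46)² = 0.3703 kg m^2; axis through the centre, so I = 0.3703 kg m^2.
Annular disk: I_cm = (1/2)M(R²+r²) = (1/2)(5.8)[(0.52)² + (0.27)²] = 0.99557 kg m^2; centre at d = 0.17 m, so I = I_cm + Md² gives I = 0.99557 + (5.8)(0.17)² = 1.1632 kg m^2.
Spherical shell: I_cm = (2/3)MR² = (2/3)(2.6)(0.48)² = 0.39936 kg m^2; centre at d = 0.39 m, so I = I_cm + Md² gives I = 0.39936 + (2.6)(0.39)² = 0.79482 kg m^2.
Total I = 0.3703 + 1.1632 + 0.79482 = 2.3283 kg m^2.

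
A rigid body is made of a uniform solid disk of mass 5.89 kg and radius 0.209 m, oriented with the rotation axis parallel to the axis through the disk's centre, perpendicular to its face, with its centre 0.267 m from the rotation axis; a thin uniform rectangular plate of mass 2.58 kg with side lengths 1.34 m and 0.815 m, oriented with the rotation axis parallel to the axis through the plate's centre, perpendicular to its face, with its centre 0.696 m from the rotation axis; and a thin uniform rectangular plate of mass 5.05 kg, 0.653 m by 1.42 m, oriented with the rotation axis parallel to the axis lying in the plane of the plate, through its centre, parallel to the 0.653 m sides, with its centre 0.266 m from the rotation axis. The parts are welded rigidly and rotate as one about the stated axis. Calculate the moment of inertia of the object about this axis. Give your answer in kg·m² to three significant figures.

Solid disk: I_cm = (1/2)MR² = (1/2)(5.89)(0.209)² = 0.12864 kg·m²; centre at d = 0.267 m, so the parallel axis theorem gives I = 0.12864 + (5.89)(0.267)² = 0.54853 kg·m².
Rectangular plate: I_cm = (1/12)M(a²+b²) = (1/12)(2.58)[(1.34)² + (0.815)²] = 0.52886 kg·m²; centre at d = 0.696 m, so the parallel axis theorem gives I = 0.52886 + (2.58)(0.696)² = 1.7787 kg·m².
Rectangular plate: I_cm = (1/12)Mb² = (1/12)(5.05)(1.42)² = 0.84857 kg·m²; centre at d = 0.266 m, so the parallel axis theorem gives I = 0.84857 + (5.05)(0.266)² = 1.2059 kg·m².
Total I = 0.54853 + 1.7787 + 1.2059 = 3.5331 kg·m².

3.53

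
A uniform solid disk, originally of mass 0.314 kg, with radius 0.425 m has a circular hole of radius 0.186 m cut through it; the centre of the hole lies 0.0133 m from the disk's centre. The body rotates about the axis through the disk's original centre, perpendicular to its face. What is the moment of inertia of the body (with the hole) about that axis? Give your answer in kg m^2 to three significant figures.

0.0273

Unpierced body about its centre: I₀ = (1/2)MR² = (1/2)(0.314)(0.425)² = 0.028358 kg m^2.
The removed disk has mass m = M·(r/R)² = (0.314)(0.186/0.425)² = 0.060142 kg (same uniform areal density).
Its moment of inertia about the rotation axis (parallel-axis theorem): I_hole = (1/2)mr² + md² = (1/2)(0.060142)(0.186)² + (0.060142)(0.0133)² = 0.001051 kg m^2.
Treating the hole as negative mass, I = I₀ − I_hole = 0.028358 − 0.001051 = 0.027307 kg m^2.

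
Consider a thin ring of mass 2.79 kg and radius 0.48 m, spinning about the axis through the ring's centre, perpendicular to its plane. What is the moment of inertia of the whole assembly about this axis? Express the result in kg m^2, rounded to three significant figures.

0.643

I_cm = MR² = (2.79)(0.48)² = 0.64282 kg m^2; axis through the centre, so I = 0.64282 kg m^2.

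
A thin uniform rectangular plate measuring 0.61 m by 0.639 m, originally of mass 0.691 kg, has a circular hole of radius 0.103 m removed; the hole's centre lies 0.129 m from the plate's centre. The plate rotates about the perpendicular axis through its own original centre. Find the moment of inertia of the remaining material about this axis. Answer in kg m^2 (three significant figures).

Unpierced body about its centre: I₀ = (1/12)M(a²+b²) = (1/12)(0.691)[(0.61)² + (0.639)²] = 0.044939 kg m^2.
The removed disk has mass m = M·πr²/(ab) = (0.691)·π(0.103)²/(0.61·0.639) = 0.059084 kg (same uniform areal density).
Its moment of inertia about the rotation axis (parallel-axis theorem): I_hole = (1/2)mr² + md² = (1/2)(0.059084)(0.103)² + (0.059084)(0.129)² = 0.0012966 kg m^2.
Treating the hole as negative mass, I = I₀ − I_hole = 0.044939 − 0.0012966 = 0.043643 kg m^2.

0.0436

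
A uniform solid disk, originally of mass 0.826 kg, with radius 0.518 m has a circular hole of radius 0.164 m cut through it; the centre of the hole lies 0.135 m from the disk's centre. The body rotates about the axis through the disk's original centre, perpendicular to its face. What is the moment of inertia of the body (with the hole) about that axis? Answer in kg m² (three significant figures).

0.108

Unpierced body about its centre: I₀ = (1/2)MR² = (1/2)(0.826)(0.518)² = 0.11082 kg m².
The removed disk has mass m = M·(r/R)² = (0.826)(0.164/0.518)² = 0.082796 kg (same uniform areal density).
Its moment of inertia about the rotation axis (parallel-axis theorem): I_hole = (1/2)mr² + md² = (1/2)(0.082796)(0.164)² + (0.082796)(0.135)² = 0.0026224 kg m².
Treating the hole as negative mass, I = I₀ − I_hole = 0.11082 − 0.0026224 = 0.1082 kg m².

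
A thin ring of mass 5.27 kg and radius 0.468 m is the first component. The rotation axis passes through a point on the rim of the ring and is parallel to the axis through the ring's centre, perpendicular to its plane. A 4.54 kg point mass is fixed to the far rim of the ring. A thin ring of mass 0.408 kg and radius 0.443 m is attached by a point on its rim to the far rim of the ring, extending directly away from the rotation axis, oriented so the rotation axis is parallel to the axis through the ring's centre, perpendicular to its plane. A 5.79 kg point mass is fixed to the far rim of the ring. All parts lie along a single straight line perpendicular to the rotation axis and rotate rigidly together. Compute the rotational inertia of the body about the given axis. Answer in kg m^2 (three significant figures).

26.4

Thin ring: I_cm = MR² = (5.27)(0.468)² = 1.1543 kg m^2; centre at d = 0.468 m, so I = I_cm + Md² gives I = 1.1543 + (5.27)(0.468)² = 2.3085 kg m^2.
Point mass: I_cm = 0; centre at d = 0.468 + 0.468 = 0.936 m, so I = I_cm + Md² gives I = 0 + (4.54)(0.936)² = 3.9775 kg m^2.
Thin ring: I_cm = MR² = (0.408)(0.443)² = 0.08007 kg m^2; centre at d = 0.468 + 0.468 + 0.443 = 1.379 m, so I = I_cm + Md² gives I = 0.08007 + (0.408)(1.379)² = 0.85594 kg m^2.
Point mass: I_cm = 0; centre at d = 0.468 + 0.468 + 0.443 + 0.443 = 1.822 m, so I = I_cm + Md² gives I = 0 + (5.79)(1.822)² = 19.221 kg m^2.
Total I = 2.3085 + 3.9775 + 0.85594 + 19.221 = 26.363 kg m^2.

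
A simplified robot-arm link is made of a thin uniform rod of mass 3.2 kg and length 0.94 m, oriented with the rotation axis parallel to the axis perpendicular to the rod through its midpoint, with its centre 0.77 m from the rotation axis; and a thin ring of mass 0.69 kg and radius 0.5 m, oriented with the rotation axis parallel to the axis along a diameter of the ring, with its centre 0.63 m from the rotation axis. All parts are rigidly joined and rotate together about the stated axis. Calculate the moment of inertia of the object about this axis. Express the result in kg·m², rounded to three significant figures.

Thin rod: I_cm = (1/12)ML² = (1/12)(3.2)(0.94)² = 0.23563 kg·m²; centre at d = 0.77 m, so I = I_cm + Md² gives I = 0.23563 + (3.2)(0.77)² = 2.1329 kg·m².
Thin ring: I_cm = (1/2)MR² = (1/2)(0.69)(0.5)² = 0.08625 kg·m²; centre at d = 0.63 m, so I = I_cm + Md² gives I = 0.08625 + (0.69)(0.63)² = 0.36011 kg·m².
Total I = 2.1329 + 0.36011 = 2.493 kg·m².

2.49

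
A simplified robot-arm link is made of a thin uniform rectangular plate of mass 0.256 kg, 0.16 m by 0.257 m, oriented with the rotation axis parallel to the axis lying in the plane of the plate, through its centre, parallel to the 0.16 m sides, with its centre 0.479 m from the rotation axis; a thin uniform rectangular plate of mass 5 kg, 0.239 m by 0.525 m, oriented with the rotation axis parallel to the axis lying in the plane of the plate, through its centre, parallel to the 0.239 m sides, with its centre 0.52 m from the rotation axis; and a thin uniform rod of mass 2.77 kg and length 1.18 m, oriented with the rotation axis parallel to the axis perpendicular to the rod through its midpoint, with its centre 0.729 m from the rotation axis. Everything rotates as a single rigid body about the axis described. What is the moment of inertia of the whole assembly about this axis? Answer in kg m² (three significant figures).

3.32

Rectangular plate: I_cm = (1/12)Mb² = (1/12)(0.256)(0.257)² = 0.001409 kg m²; centre at d = 0.479 m, so I = I_cm + Md² gives I = 0.001409 + (0.256)(0.479)² = 0.060146 kg m².
Rectangular plate: I_cm = (1/12)Mb² = (1/12)(5)(0.525)² = 0.11484 kg m²; centre at d = 0.52 m, so I = I_cm + Md² gives I = 0.11484 + (5)(0.52)² = 1.4668 kg m².
Thin rod: I_cm = (1/12)ML² = (1/12)(2.77)(1.18)² = 0.32141 kg m²; centre at d = 0.729 m, so I = I_cm + Md² gives I = 0.32141 + (2.77)(0.729)² = 1.7935 kg m².
Total I = 0.060146 + 1.4668 + 1.7935 = 3.3205 kg m².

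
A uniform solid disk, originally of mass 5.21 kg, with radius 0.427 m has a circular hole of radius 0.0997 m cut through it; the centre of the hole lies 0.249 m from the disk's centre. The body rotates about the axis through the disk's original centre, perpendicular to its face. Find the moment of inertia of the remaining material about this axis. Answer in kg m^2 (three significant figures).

0.456

Unpierced body about its centre: I₀ = (1/2)MR² = (1/2)(5.21)(0.427)² = 0.47497 kg m^2.
The removed disk has mass m = M·(r/R)² = (5.21)(0.0997/0.427)² = 0.28404 kg (same uniform areal density).
Its moment of inertia about the rotation axis (parallel-axis theorem): I_hole = (1/2)mr² + md² = (1/2)(0.28404)(0.0997)² + (0.28404)(0.249)² = 0.019022 kg m^2.
Treating the hole as negative mass, I = I₀ − I_hole = 0.47497 − 0.019022 = 0.45594 kg m^2.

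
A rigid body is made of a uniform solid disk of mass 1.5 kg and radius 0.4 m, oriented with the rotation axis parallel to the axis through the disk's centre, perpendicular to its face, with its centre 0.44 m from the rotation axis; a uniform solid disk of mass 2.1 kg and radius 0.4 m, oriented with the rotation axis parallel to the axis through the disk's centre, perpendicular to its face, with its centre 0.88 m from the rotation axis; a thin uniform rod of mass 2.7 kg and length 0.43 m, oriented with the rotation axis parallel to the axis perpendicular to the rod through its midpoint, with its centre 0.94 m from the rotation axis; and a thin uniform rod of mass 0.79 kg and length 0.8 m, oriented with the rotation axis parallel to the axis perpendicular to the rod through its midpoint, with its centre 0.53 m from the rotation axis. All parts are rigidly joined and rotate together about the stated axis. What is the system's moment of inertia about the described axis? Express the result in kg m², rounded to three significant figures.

Solid disk: I_cm = (1/2)MR² = (1/2)(1.5)(0.4)² = 0.12 kg m²; centre at d = 0.44 m, so I = I_cm + Md² gives I = 0.12 + (1.5)(0.44)² = 0.4104 kg m².
Solid disk: I_cm = (1/2)MR² = (1/2)(2.1)(0.4)² = 0.168 kg m²; centre at d = 0.88 m, so I = I_cm + Md² gives I = 0.168 + (2.1)(0.88)² = 1.7942 kg m².
Thin rod: I_cm = (1/12)ML² = (1/12)(2.7)(0.43)² = 0.041602 kg m²; centre at d = 0.94 m, so I = I_cm + Md² gives I = 0.041602 + (2.7)(0.94)² = 2.4273 kg m².
Thin rod: I_cm = (1/12)ML² = (1/12)(0.79)(0.8)² = 0.042133 kg m²; centre at d = 0.53 m, so I = I_cm + Md² gives I = 0.042133 + (0.79)(0.53)² = 0.26404 kg m².
Total I = 0.4104 + 1.7942 + 2.4273 + 0.26404 = 4.896 kg m².

4.90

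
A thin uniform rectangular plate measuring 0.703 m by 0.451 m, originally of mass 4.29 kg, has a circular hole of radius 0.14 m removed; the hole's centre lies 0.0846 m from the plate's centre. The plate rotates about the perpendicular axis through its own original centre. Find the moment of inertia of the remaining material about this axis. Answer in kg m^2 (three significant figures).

0.235

Unpierced body about its centre: I₀ = (1/12)M(a²+b²) = (1/12)(4.29)[(0.703)² + (0.451)²] = 0.2494 kg m^2.
The removed disk has mass m = M·πr²/(ab) = (4.29)·π(0.14)²/(0.703·0.451) = 0.83317 kg (same uniform areal density).
Its moment of inertia about the rotation axis (parallel-axis theorem): I_hole = (1/2)mr² + md² = (1/2)(0.83317)(0.14)² + (0.83317)(0.0846)² = 0.014128 kg m^2.
Treating the hole as negative mass, I = I₀ − I_hole = 0.2494 − 0.014128 = 0.23527 kg m^2.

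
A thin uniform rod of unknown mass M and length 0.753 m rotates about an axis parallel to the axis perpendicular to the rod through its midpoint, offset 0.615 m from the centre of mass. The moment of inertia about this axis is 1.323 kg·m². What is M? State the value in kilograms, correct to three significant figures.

I = I_cm + Md² = (1/12)ML² + Md² = M·[0.0833333·(0.753)² + (0.615)²] = M·0.42548.
So M = 1.323 / 0.42548 = 3.1095 kg.

3.11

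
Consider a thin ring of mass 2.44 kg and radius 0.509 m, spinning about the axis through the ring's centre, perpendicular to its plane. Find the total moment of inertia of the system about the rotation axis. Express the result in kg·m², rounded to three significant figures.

0.632

I_cm = MR² = (2.44)(0.509)² = 0.63216 kg·m²; axis through the centre, so I = 0.63216 kg·m².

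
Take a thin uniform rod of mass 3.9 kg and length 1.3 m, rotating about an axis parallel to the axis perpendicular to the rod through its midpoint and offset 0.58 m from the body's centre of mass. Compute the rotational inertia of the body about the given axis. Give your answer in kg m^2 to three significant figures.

1.86

I_cm = (1/12)ML² = (1/12)(3.9)(1.3)² = 0.54925 kg m^2; centre at d = 0.58 m, so I = I_cm + Md² gives I = 0.54925 + (3.9)(0.58)² = 1.8612 kg m^2.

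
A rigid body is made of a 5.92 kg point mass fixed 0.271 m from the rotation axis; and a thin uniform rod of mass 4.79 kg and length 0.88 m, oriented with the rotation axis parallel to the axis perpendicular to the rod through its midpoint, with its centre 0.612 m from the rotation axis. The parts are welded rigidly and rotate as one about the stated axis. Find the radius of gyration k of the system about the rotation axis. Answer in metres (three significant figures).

0.487

Point mass: I_cm = 0; centre at d = 0.271 m, so the parallel axis theorem gives I = 0 + (5.92)(0.271)² = 0.43477 kg m².
Thin rod: I_cm = (1/12)ML² = (1/12)(4.79)(0.88)² = 0.30911 kg m²; centre at d = 0.612 m, so the parallel axis theorem gives I = 0.30911 + (4.79)(0.612)² = 2.1032 kg m².
Total I = 2.538 kg m²; total mass M = 10.71 kg.
k = √(I/M) = √(2.538/10.71) = 0.4868 m.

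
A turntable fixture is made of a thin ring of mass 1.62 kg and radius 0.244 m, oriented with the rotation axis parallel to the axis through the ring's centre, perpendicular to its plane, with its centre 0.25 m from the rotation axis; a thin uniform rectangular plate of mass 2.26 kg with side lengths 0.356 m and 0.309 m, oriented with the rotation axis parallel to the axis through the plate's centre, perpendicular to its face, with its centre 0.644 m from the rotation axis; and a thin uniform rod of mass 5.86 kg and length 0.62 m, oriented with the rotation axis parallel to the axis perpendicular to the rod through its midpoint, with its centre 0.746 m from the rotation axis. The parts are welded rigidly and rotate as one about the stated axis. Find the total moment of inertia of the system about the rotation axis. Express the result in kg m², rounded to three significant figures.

4.63

Thin ring: I_cm = MR² = (1.62)(0.244)² = 0.096448 kg m²; centre at d = 0.25 m, so the parallel axis theorem gives I = 0.096448 + (1.62)(0.25)² = 0.1977 kg m².
Rectangular plate: I_cm = (1/12)M(a²+b²) = (1/12)(2.26)[(0.356)² + (0.309)²] = 0.041851 kg m²; centre at d = 0.644 m, so the parallel axis theorem gives I = 0.041851 + (2.26)(0.644)² = 0.97915 kg m².
Thin rod: I_cm = (1/12)ML² = (1/12)(5.86)(0.62)² = 0.18772 kg m²; centre at d = 0.746 m, so the parallel axis theorem gives I = 0.18772 + (5.86)(0.746)² = 3.4489 kg m².
Total I = 0.1977 + 0.97915 + 3.4489 = 4.6258 kg m².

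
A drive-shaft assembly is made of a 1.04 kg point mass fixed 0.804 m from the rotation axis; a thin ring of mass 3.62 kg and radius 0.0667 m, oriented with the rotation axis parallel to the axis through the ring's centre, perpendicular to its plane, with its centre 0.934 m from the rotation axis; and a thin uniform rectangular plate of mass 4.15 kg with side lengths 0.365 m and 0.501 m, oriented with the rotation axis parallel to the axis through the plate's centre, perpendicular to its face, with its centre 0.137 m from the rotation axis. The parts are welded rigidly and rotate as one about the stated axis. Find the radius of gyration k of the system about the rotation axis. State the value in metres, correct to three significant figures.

Point mass: I_cm = 0; centre at d = 0.804 m, so the parallel axis theorem gives I = 0 + (1.04)(0.804)² = 0.67227 kg·m².
Thin ring: I_cm = MR² = (3.62)(0.0667)² = 0.016105 kg·m²; centre at d = 0.934 m, so the parallel axis theorem gives I = 0.016105 + (3.62)(0.934)² = 3.174 kg·m².
Rectangular plate: I_cm = (1/12)M(a²+b²) = (1/12)(4.15)[(0.365)² + (0.501)²] = 0.13288 kg·m²; centre at d = 0.137 m, so the parallel axis theorem gives I = 0.13288 + (4.15)(0.137)² = 0.21077 kg·m².
Total I = 4.0571 kg·m²; total mass M = 8.81 kg.
k = √(I/M) = √(4.0571/8.81) = 0.67861 m.

0.679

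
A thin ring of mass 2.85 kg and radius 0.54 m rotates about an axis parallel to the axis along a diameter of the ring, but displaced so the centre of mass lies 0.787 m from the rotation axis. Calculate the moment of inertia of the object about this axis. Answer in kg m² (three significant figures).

I_cm = (1/2)MR² = (1/2)(2.85)(0.54)² = 0.41553 kg m²; centre at d = 0.787 m, so I = I_cm + Md² gives I = 0.41553 + (2.85)(0.787)² = 2.1807 kg m².

2.18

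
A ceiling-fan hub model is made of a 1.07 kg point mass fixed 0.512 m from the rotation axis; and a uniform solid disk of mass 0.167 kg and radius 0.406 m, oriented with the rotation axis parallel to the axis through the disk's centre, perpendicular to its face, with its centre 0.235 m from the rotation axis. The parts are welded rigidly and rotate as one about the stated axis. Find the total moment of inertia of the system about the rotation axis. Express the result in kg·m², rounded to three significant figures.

0.303

Point mass: I_cm = 0; centre at d = 0.512 m, so I = I_cm + Md² gives I = 0 + (1.07)(0.512)² = 0.28049 kg·m².
Solid disk: I_cm = (1/2)MR² = (1/2)(0.167)(0.406)² = 0.013764 kg·m²; centre at d = 0.235 m, so I = I_cm + Md² gives I = 0.013764 + (0.167)(0.235)² = 0.022986 kg·m².
Total I = 0.28049 + 0.022986 = 0.30348 kg·m².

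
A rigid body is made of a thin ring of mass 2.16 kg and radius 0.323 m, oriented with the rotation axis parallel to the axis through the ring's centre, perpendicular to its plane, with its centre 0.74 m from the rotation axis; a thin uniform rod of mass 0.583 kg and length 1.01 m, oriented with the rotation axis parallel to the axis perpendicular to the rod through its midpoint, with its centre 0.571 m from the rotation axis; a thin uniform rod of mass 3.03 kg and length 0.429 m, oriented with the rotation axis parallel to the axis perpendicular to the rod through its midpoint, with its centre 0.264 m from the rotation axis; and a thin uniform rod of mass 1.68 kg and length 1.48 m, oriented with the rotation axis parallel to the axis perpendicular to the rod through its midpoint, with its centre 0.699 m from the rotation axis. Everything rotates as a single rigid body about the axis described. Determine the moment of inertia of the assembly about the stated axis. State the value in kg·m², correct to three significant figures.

Thin ring: I_cm = MR² = (2.16)(0.323)² = 0.22535 kg·m²; centre at d = 0.74 m, so the parallel axis theorem gives I = 0.22535 + (2.16)(0.74)² = 1.4082 kg·m².
Thin rod: I_cm = (1/12)ML² = (1/12)(0.583)(1.01)² = 0.04956 kg·m²; centre at d = 0.571 m, so the parallel axis theorem gives I = 0.04956 + (0.583)(0.571)² = 0.23964 kg·m².
Thin rod: I_cm = (1/12)ML² = (1/12)(3.03)(0.429)² = 0.04647 kg·m²; centre at d = 0.264 m, so the parallel axis theorem gives I = 0.04647 + (3.03)(0.264)² = 0.25765 kg·m².
Thin rod: I_cm = (1/12)ML² = (1/12)(1.68)(1.48)² = 0.30666 kg·m²; centre at d = 0.699 m, so the parallel axis theorem gives I = 0.30666 + (1.68)(0.699)² = 1.1275 kg·m².
Total I = 1.4082 + 0.23964 + 0.25765 + 1.1275 = 3.033 kg·m².

3.03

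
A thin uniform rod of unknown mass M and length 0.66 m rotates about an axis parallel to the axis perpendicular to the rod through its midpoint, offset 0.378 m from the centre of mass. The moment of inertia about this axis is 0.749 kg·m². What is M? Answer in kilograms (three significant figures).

4.18

I = I_cm + Md² = (1/12)ML² + Md² = M·[0.0833333·(0.66)² + (0.378)²] = M·0.17918.
So M = 0.749 / 0.17918 = 4.1801 kg.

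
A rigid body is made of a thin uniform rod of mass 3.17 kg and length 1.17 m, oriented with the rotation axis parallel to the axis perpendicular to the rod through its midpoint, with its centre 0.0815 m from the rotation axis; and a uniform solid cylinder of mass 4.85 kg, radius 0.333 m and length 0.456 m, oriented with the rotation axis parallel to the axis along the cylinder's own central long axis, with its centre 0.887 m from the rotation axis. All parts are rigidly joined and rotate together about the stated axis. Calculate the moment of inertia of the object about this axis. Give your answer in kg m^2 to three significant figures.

Thin rod: I_cm = (1/12)ML² = (1/12)(3.17)(1.17)² = 0.36162 kg m^2; centre at d = 0.0815 m, so the parallel axis theorem gives I = 0.36162 + (3.17)(0.0815)² = 0.38267 kg m^2.
Solid cylinder: I_cm = (1/2)MR² = (1/2)(4.85)(0.333)² = 0.26891 kg m^2; centre at d = 0.887 m, so the parallel axis theorem gives I = 0.26891 + (4.85)(0.887)² = 4.0847 kg m^2.
Total I = 0.38267 + 4.0847 = 4.4674 kg m^2.

4.47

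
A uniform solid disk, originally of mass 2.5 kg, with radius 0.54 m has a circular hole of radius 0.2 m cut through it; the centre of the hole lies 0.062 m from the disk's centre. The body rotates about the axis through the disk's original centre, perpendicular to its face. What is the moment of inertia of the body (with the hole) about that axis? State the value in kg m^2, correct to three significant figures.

Unpierced body about its centre: I₀ = (1/2)MR² = (1/2)(2.5)(0.54)² = 0.3645 kg m^2.
The removed disk has mass m = M·(r/R)² = (2.5)(0.2/0.54)² = 0.34294 kg (same uniform areal density).
Its moment of inertia about the rotation axis (parallel-axis theorem): I_hole = (1/2)mr² + md² = (1/2)(0.34294)(0.2)² + (0.34294)(0.062)² = 0.008177 kg m^2.
Treating the hole as negative mass, I = I₀ − I_hole = 0.3645 − 0.008177 = 0.35632 kg m^2.

0.356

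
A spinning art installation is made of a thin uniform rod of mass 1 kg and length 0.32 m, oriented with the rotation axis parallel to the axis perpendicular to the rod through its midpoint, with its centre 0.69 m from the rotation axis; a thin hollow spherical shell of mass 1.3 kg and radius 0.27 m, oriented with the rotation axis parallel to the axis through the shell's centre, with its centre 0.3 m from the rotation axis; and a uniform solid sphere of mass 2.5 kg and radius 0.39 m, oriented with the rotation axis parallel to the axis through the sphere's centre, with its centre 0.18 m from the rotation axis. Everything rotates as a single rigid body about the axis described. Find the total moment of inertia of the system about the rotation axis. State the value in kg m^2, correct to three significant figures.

Thin rod: I_cm = (1/12)ML² = (1/12)(1)(0.32)² = 0.0085333 kg m^2; centre at d = 0.69 m, so the parallel axis theorem gives I = 0.0085333 + (1)(0.69)² = 0.48463 kg m^2.
Spherical shell: I_cm = (2/3)MR² = (2/3)(1.3)(0.27)² = 0.06318 kg m^2; centre at d = 0.3 m, so the parallel axis theorem gives I = 0.06318 + (1.3)(0.3)² = 0.18018 kg m^2.
Solid sphere: I_cm = (2/5)MR² = (2/5)(2.5)(0.39)² = 0.1521 kg m^2; centre at d = 0.18 m, so the parallel axis theorem gives I = 0.1521 + (2.5)(0.18)² = 0.2331 kg m^2.
Total I = 0.48463 + 0.18018 + 0.2331 = 0.89791 kg m^2.

0.898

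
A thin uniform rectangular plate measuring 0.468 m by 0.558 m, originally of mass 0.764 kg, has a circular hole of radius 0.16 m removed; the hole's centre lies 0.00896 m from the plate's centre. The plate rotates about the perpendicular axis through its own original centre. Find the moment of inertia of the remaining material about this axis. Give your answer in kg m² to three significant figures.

Unpierced body about its centre: I₀ = (1/12)M(a²+b²) = (1/12)(0.764)[(0.468)² + (0.558)²] = 0.033768 kg m².
The removed disk has mass m = M·πr²/(ab) = (0.764)·π(0.16)²/(0.468·0.558) = 0.23529 kg (same uniform areal density).
Its moment of inertia about the rotation axis (parallel-axis theorem): I_hole = (1/2)mr² + md² = (1/2)(0.23529)(0.16)² + (0.23529)(0.00896)² = 0.0030306 kg m².
Treating the hole as negative mass, I = I₀ − I_hole = 0.033768 − 0.0030306 = 0.030737 kg m².

0.0307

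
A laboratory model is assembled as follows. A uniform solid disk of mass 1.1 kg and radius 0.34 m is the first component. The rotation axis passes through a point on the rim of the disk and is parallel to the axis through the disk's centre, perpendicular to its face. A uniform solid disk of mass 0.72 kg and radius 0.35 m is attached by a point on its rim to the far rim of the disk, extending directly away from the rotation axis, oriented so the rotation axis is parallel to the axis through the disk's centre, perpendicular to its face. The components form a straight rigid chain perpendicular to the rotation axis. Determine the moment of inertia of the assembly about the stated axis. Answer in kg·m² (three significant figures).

Solid disk: I_cm = (1/2)MR² = (1/2)(1.1)(0.34)² = 0.06358 kg·m²; centre at d = 0.34 m, so the parallel axis theorem gives I = 0.06358 + (1.1)(0.34)² = 0.19074 kg·m².
Solid disk: I_cm = (1/2)MR² = (1/2)(0.72)(0.35)² = 0.0441 kg·m²; centre at d = 0.34 + 0.34 + 0.35 = 1.03 m, so the parallel axis theorem gives I = 0.0441 + (0.72)(1.03)² = 0.80795 kg·m².
Total I = 0.19074 + 0.80795 = 0.99869 kg·m².

0.999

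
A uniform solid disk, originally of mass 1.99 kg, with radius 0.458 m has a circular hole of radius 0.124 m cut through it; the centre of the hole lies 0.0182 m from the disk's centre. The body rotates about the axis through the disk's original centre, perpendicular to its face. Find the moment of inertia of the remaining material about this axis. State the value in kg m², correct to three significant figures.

Unpierced body about its centre: I₀ = (1/2)MR² = (1/2)(1.99)(0.458)² = 0.20872 kg m².
The removed disk has mass m = M·(r/R)² = (1.99)(0.124/0.458)² = 0.14587 kg (same uniform areal density).
Its moment of inertia about the rotation axis (parallel-axis theorem): I_hole = (1/2)mr² + md² = (1/2)(0.14587)(0.124)² + (0.14587)(0.0182)² = 0.0011698 kg m².
Treating the hole as negative mass, I = I₀ − I_hole = 0.20872 − 0.0011698 = 0.20755 kg m².

0.208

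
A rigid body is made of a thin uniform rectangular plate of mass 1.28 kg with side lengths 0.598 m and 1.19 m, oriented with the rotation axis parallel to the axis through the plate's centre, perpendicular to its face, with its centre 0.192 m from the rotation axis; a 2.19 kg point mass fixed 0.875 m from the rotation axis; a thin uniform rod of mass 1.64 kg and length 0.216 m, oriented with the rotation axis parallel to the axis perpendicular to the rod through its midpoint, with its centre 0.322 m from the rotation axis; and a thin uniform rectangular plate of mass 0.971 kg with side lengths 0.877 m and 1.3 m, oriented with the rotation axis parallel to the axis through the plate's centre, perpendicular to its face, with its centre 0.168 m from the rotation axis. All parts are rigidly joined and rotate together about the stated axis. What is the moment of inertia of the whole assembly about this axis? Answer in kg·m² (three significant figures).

2.32

Rectangular plate: I_cm = (1/12)M(a²+b²) = (1/12)(1.28)[(0.598)² + (1.19)²] = 0.1892 kg·m²; centre at d = 0.192 m, so the parallel axis theorem gives I = 0.1892 + (1.28)(0.192)² = 0.23638 kg·m².
Point mass: I_cm = 0; centre at d = 0.875 m, so the parallel axis theorem gives I = 0 + (2.19)(0.875)² = 1.6767 kg·m².
Thin rod: I_cm = (1/12)ML² = (1/12)(1.64)(0.216)² = 0.0063763 kg·m²; centre at d = 0.322 m, so the parallel axis theorem gives I = 0.0063763 + (1.64)(0.322)² = 0.17642 kg·m².
Rectangular plate: I_cm = (1/12)M(a²+b²) = (1/12)(0.971)[(0.877)² + (1.3)²] = 0.19898 kg·m²; centre at d = 0.168 m, so the parallel axis theorem gives I = 0.19898 + (0.971)(0.168)² = 0.22639 kg·m².
Total I = 0.23638 + 1.6767 + 0.17642 + 0.22639 = 2.3159 kg·m².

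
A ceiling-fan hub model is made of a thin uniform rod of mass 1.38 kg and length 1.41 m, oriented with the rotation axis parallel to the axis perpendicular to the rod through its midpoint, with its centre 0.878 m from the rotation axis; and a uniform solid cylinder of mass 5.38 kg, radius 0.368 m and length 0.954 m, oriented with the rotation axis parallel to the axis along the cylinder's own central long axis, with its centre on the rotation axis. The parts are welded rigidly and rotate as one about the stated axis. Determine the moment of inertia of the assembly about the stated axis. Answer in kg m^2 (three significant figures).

1.66

Thin rod: I_cm = (1/12)ML² = (1/12)(1.38)(1.41)² = 0.22863 kg m^2; centre at d = 0.878 m, so the parallel axis theorem gives I = 0.22863 + (1.38)(0.878)² = 1.2925 kg m^2.
Solid cylinder: I_cm = (1/2)MR² = (1/2)(5.38)(0.368)² = 0.36429 kg m^2; axis through the centre, so I = 0.36429 kg m^2.
Total I = 1.2925 + 0.36429 = 1.6567 kg m^2.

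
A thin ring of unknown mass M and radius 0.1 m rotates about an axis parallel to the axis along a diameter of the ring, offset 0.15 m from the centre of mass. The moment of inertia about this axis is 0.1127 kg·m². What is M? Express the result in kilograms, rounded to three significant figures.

4.10

I = I_cm + Md² = (1/2)MR² + Md² = M·[0.5·(0.1)² + (0.15)²] = M·0.0275.
So M = 0.1127 / 0.0275 = 4.0982 kg.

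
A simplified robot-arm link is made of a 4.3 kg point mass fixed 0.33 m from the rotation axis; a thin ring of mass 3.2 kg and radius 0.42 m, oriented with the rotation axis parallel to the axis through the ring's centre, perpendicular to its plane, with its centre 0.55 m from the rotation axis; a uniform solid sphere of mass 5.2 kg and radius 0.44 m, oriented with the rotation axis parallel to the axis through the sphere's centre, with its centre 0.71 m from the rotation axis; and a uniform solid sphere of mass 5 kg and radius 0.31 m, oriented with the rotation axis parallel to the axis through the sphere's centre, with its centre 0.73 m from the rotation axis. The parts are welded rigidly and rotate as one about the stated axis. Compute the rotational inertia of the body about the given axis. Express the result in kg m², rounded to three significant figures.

Point mass: I_cm = 0; centre at d = 0.33 m, so the parallel axis theorem gives I = 0 + (4.3)(0.33)² = 0.46827 kg m².
Thin ring: I_cm = MR² = (3.2)(0.42)² = 0.56448 kg m²; centre at d = 0.55 m, so the parallel axis theorem gives I = 0.56448 + (3.2)(0.55)² = 1.5325 kg m².
Solid sphere: I_cm = (2/5)MR² = (2/5)(5.2)(0.44)² = 0.40269 kg m²; centre at d = 0.71 m, so the parallel axis theorem gives I = 0.40269 + (5.2)(0.71)² = 3.024 kg m².
Solid sphere: I_cm = (2/5)MR² = (2/5)(5)(0.31)² = 0.1922 kg m²; centre at d = 0.73 m, so the parallel axis theorem gives I = 0.1922 + (5)(0.73)² = 2.8567 kg m².
Total I = 0.46827 + 1.5325 + 3.024 + 2.8567 = 7.8815 kg m².

7.88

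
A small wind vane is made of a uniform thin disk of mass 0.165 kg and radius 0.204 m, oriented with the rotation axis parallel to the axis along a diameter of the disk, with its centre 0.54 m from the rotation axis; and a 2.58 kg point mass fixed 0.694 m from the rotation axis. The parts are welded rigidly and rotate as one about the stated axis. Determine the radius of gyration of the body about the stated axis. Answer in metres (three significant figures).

0.686

Thin disk: I_cm = (1/4)MR² = (1/4)(0.165)(0.204)² = 0.0017167 kg m²; centre at d = 0.54 m, so the parallel axis theorem gives I = 0.0017167 + (0.165)(0.54)² = 0.049831 kg m².
Point mass: I_cm = 0; centre at d = 0.694 m, so the parallel axis theorem gives I = 0 + (2.58)(0.694)² = 1.2426 kg m².
Total I = 1.2925 kg m²; total mass M = 2.745 kg.
k = √(I/M) = √(1.2925/2.745) = 0.68618 m.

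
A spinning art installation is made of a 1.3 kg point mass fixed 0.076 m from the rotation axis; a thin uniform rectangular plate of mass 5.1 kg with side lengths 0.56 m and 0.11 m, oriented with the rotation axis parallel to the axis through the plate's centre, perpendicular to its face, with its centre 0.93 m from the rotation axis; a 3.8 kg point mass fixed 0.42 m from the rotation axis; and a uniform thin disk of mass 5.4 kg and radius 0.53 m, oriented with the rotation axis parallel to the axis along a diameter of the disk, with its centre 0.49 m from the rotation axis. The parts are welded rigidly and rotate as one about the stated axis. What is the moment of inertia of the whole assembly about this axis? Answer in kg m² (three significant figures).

6.90

Point mass: I_cm = 0; centre at d = 0.076 m, so the parallel axis theorem gives I = 0 + (1.3)(0.076)² = 0.0075088 kg m².
Rectangular plate: I_cm = (1/12)M(a²+b²) = (1/12)(5.1)[(0.56)² + (0.11)²] = 0.13842 kg m²; centre at d = 0.93 m, so the parallel axis theorem gives I = 0.13842 + (5.1)(0.93)² = 4.5494 kg m².
Point mass: I_cm = 0; centre at d = 0.42 m, so the parallel axis theorem gives I = 0 + (3.8)(0.42)² = 0.67032 kg m².
Thin disk: I_cm = (1/4)MR² = (1/4)(5.4)(0.53)² = 0.37922 kg m²; centre at d = 0.49 m, so the parallel axis theorem gives I = 0.37922 + (5.4)(0.49)² = 1.6758 kg m².
Total I = 0.0075088 + 4.5494 + 0.67032 + 1.6758 = 6.903 kg m².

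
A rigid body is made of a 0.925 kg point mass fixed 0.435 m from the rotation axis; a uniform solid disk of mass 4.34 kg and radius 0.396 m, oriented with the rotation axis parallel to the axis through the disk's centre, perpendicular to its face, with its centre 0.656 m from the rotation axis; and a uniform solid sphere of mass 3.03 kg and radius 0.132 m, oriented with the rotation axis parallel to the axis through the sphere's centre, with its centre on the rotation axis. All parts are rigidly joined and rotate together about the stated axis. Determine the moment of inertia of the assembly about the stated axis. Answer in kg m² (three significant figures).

2.40

Point mass: I_cm = 0; centre at d = 0.435 m, so the parallel axis theorem gives I = 0 + (0.925)(0.435)² = 0.17503 kg m².
Solid disk: I_cm = (1/2)MR² = (1/2)(4.34)(0.396)² = 0.34029 kg m²; centre at d = 0.656 m, so the parallel axis theorem gives I = 0.34029 + (4.34)(0.656)² = 2.2079 kg m².
Solid sphere: I_cm = (2/5)MR² = (2/5)(3.03)(0.132)² = 0.021118 kg m²; axis through the centre, so I = 0.021118 kg m².
Total I = 0.17503 + 2.2079 + 0.021118 = 2.4041 kg m².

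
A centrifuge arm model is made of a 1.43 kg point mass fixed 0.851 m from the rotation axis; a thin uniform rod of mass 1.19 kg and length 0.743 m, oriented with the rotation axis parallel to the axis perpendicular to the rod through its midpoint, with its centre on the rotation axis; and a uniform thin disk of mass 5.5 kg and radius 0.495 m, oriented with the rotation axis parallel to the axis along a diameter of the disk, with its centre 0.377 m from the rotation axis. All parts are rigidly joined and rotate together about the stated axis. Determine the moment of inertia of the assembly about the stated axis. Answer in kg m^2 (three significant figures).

Point mass: I_cm = 0; centre at d = 0.851 m, so I = I_cm + Md² gives I = 0 + (1.43)(0.851)² = 1.0356 kg m^2.
Thin rod: I_cm = (1/12)ML² = (1/12)(1.19)(0.743)² = 0.054745 kg m^2; axis through the centre, so I = 0.054745 kg m^2.
Thin disk: I_cm = (1/4)MR² = (1/4)(5.5)(0.495)² = 0.33691 kg m^2; centre at d = 0.377 m, so I = I_cm + Md² gives I = 0.33691 + (5.5)(0.377)² = 1.1186 kg m^2.
Total I = 1.0356 + 0.054745 + 1.1186 = 2.209 kg m^2.

2.21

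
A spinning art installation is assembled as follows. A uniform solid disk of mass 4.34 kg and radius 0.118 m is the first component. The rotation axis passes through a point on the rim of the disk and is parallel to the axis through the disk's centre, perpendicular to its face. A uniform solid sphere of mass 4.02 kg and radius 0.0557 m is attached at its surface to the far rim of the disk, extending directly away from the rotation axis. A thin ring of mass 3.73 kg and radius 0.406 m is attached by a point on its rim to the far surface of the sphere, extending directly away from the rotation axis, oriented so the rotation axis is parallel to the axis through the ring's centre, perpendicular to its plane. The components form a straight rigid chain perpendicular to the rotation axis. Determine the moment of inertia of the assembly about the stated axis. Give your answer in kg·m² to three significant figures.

3.17

Solid disk: I_cm = (1/2)MR² = (1/2)(4.34)(0.118)² = 0.030215 kg·m²; centre at d = 0.118 m, so I = I_cm + Md² gives I = 0.030215 + (4.34)(0.118)² = 0.090645 kg·m².
Solid sphere: I_cm = (2/5)MR² = (2/5)(4.02)(0.0557)² = 0.0049888 kg·m²; centre at d = 0.118 + 0.118 + 0.0557 = 0.2917 m, so I = I_cm + Md² gives I = 0.0049888 + (4.02)(0.2917)² = 0.34705 kg·m².
Thin ring: I_cm = MR² = (3.73)(0.406)² = 0.61484 kg·m²; centre at d = 0.118 + 0.118 + 0.0557 + 0.0557 + 0.406 = 0.7534 m, so I = I_cm + Md² gives I = 0.61484 + (3.73)(0.7534)² = 2.732 kg·m².
Total I = 0.090645 + 0.34705 + 2.732 = 3.1697 kg·m².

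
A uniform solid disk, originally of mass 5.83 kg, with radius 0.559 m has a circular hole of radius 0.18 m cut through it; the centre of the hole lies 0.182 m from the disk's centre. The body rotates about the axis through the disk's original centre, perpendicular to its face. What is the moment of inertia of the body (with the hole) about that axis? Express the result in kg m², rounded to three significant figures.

Unpierced body about its centre: I₀ = (1/2)MR² = (1/2)(5.83)(0.559)² = 0.91088 kg m².
The removed disk has mass m = M·(r/R)² = (5.83)(0.18/0.559)² = 0.60449 kg (same uniform areal density).
Its moment of inertia about the rotation axis (parallel-axis theorem): I_hole = (1/2)mr² + md² = (1/2)(0.60449)(0.18)² + (0.60449)(0.182)² = 0.029816 kg m².
Treating the hole as negative mass, I = I₀ − I_hole = 0.91088 − 0.029816 = 0.88107 kg m².

0.881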